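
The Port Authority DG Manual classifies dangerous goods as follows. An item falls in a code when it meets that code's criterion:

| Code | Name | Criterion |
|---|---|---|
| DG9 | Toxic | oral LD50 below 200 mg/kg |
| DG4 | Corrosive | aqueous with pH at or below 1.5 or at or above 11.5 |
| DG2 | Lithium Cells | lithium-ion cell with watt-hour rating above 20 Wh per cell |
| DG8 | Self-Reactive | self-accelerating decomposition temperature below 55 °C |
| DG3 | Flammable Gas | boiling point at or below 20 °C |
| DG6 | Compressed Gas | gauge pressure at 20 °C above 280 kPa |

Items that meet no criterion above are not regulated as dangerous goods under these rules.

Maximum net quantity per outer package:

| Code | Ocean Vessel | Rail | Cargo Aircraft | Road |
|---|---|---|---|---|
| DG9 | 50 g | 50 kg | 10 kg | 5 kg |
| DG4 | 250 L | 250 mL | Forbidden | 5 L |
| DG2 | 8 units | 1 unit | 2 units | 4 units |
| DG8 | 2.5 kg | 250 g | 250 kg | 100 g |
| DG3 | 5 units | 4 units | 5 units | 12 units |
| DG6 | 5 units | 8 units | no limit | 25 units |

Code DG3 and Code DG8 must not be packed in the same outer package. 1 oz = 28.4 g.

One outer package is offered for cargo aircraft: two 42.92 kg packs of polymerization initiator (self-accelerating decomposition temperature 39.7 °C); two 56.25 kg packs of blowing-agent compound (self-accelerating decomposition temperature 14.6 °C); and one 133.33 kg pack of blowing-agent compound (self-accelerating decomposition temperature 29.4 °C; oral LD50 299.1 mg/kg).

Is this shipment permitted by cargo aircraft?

Self-accelerating decomposition temperature 39.7 °C meets the Code DG8 criterion (Self-Reactive), so the polymerization initiator is Code DG8.
The blowing-agent compound has self-accelerating decomposition temperature 14.6 °C, which is < 55 °C, so it is Code DG8 (Self-Reactive).
Self-accelerating decomposition temperature 29.4 °C meets the Code DG8 criterion (Self-Reactive), so the blowing-agent compound is Code DG8.
Code DG8 net quantity: (two 42.92 kg packs = 85.84 kg) + (two 56.25 kg packs = 112.5 kg) + 133.33 kg = 331.67 kg.
331.67 kg exceeds the cargo aircraft limit of 250 kg for Code DG8.

No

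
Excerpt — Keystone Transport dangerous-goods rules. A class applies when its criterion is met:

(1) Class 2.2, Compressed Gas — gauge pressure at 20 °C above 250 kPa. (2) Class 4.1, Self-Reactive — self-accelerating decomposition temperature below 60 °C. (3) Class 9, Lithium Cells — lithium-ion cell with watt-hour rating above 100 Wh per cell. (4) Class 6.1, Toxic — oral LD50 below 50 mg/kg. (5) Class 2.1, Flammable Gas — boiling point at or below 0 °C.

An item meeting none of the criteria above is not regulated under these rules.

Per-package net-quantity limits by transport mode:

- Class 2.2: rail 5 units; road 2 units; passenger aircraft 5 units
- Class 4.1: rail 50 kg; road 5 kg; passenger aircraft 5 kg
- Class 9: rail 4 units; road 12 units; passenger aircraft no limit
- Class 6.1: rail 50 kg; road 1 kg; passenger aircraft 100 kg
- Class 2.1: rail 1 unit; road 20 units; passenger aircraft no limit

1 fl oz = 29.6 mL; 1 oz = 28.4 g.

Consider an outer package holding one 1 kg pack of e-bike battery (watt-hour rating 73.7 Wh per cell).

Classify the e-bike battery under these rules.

watt-hour rating 73.7 Wh per cell is not above 100 Wh per cell, so Class 9 does not apply.
No criterion is met, so the item is not regulated.

Not regulated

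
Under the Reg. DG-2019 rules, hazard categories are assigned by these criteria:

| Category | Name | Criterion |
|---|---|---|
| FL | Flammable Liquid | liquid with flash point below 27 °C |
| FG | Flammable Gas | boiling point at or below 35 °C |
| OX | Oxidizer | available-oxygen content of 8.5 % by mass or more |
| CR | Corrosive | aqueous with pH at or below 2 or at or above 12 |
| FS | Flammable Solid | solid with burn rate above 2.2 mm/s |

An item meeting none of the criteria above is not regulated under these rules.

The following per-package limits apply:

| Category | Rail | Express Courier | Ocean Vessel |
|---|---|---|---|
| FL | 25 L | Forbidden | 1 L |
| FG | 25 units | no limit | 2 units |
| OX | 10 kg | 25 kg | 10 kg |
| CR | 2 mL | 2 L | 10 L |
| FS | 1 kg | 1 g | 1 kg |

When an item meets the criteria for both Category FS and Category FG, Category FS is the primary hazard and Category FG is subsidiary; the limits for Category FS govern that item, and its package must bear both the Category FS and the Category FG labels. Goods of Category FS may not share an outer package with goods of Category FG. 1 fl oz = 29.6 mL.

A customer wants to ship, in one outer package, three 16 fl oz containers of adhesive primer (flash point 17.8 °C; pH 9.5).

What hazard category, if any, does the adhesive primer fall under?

Category FL

Flash point 17.8 °C meets the Category FL criterion (Flammable Liquid), so the adhesive primer is Category FL.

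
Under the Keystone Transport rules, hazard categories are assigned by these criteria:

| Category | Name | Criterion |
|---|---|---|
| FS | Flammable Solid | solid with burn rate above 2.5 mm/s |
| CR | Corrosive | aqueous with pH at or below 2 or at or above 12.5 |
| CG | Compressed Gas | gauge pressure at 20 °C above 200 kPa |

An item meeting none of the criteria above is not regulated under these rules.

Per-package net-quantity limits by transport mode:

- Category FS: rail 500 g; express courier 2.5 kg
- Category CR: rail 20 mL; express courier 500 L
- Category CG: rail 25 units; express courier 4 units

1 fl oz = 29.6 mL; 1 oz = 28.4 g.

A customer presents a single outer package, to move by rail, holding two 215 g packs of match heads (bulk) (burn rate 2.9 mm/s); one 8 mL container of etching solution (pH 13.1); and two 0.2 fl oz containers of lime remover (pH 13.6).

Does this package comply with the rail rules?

Burn rate 2.9 mm/s meets the Category FS criterion (Flammable Solid), so the match heads (bulk) are Category FS.
With pH 13.1 (≥ 12.5), the etching solution falls in Category CR.
The lime remover has pH 13.6, which is ≥ 12.5, so it is Category CR (Corrosive).
Total Category CR: 8 mL + (two 0.2 fl oz containers = 11.84 mL) = 19.84 mL.
That is within the Category CR rail limit of 20 mL.
Category FS quantity: two 215 g packs = 430 g.
430 g ≤ 500 g (rail limit, Category FS) — within limit.
Every hazard category is within its rail limit and no segregation rule is violated.

Yes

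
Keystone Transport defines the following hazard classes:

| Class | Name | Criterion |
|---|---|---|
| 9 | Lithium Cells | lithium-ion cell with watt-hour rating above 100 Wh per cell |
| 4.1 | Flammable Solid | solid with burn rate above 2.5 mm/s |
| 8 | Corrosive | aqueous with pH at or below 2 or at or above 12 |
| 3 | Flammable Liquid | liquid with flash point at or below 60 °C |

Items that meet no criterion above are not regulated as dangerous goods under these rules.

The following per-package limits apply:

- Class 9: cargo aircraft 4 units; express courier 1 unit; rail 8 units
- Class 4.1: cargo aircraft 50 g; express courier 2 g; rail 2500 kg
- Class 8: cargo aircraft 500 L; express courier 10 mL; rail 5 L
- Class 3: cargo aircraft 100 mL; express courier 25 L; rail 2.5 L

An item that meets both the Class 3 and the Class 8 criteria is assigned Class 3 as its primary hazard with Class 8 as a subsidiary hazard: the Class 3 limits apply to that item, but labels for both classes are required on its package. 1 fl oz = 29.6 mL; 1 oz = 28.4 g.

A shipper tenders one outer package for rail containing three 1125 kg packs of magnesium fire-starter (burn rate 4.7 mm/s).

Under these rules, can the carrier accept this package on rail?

No

Magnesium fire-starter: burn rate 4.7 mm/s > 2.5 mm/s → Class 4.1 (Flammable Solid).
Class 4.1 quantity: three 1125 kg packs = 3375 kg.
That exceeds the Class 4.1 rail limit of 2500 kg.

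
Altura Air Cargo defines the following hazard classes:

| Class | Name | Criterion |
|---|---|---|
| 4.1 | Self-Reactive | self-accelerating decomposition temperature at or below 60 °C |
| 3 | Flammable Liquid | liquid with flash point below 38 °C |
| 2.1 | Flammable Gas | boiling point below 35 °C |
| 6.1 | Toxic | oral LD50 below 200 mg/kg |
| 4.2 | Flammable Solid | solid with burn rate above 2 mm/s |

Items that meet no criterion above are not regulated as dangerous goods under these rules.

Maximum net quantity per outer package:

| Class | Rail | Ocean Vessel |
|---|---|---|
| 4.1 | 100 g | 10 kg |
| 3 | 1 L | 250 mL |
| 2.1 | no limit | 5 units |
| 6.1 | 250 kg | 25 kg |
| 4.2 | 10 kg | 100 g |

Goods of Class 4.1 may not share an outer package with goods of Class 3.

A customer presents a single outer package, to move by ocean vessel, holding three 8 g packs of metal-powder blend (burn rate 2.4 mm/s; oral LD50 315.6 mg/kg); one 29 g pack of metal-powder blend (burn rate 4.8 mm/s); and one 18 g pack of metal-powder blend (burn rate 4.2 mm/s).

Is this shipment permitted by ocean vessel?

Yes

Burn rate 2.4 mm/s meets the Class 4.2 criterion (Flammable Solid), so the metal-powder blend is Class 4.2.
The metal-powder blend has burn rate 4.8 mm/s, which is > 2 mm/s, so it is Class 4.2 (Flammable Solid).
Burn rate 4.2 mm/s meets the Class 4.2 criterion (Flammable Solid), so the metal-powder blend is Class 4.2.
Class 4.2 net quantity: (three 8 g packs = 24 g) + 29 g + 18 g = 71 g.
71 g ≤ 100 g (ocean vessel limit, Class 4.2) — within limit.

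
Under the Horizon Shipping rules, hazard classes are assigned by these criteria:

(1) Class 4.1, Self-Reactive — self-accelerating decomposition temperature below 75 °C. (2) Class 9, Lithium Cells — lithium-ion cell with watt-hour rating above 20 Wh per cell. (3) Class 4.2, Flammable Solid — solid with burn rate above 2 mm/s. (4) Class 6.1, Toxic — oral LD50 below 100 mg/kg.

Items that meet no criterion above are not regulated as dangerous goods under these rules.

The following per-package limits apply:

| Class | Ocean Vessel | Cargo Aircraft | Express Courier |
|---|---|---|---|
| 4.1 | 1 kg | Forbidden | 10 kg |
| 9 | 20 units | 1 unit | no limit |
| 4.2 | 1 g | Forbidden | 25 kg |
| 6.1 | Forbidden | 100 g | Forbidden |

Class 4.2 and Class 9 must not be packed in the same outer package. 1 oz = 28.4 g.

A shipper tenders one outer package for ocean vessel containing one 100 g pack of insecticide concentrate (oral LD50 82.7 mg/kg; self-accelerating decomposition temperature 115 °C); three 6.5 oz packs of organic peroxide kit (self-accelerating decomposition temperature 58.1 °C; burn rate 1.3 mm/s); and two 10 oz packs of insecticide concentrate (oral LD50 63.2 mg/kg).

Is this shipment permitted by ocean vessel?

Oral LD50 82.7 mg/kg meets the Class 6.1 criterion (Toxic), so the insecticide concentrate is Class 6.1.
The organic peroxide kit has self-accelerating decomposition temperature 58.1 °C, which is < 75 °C, so it is Class 4.1 (Self-Reactive).
Insecticide concentrate: oral LD50 63.2 mg/kg < 100 mg/kg → Class 6.1 (Toxic).
Class 6.1 net quantity: 100 g + (two 10 oz packs = 568 g) = 668 g.
By ocean vessel, Class 6.1 is Forbidden regardless of quantity.
Class 4.1 quantity: three 6.5 oz packs = 553.8 g.
553.8 g is within the ocean vessel limit of 1 kg for Class 4.1.
The segregation rule (Class 4.2 with Class 9) does not apply to Class 6.1 with Class 4.1.

No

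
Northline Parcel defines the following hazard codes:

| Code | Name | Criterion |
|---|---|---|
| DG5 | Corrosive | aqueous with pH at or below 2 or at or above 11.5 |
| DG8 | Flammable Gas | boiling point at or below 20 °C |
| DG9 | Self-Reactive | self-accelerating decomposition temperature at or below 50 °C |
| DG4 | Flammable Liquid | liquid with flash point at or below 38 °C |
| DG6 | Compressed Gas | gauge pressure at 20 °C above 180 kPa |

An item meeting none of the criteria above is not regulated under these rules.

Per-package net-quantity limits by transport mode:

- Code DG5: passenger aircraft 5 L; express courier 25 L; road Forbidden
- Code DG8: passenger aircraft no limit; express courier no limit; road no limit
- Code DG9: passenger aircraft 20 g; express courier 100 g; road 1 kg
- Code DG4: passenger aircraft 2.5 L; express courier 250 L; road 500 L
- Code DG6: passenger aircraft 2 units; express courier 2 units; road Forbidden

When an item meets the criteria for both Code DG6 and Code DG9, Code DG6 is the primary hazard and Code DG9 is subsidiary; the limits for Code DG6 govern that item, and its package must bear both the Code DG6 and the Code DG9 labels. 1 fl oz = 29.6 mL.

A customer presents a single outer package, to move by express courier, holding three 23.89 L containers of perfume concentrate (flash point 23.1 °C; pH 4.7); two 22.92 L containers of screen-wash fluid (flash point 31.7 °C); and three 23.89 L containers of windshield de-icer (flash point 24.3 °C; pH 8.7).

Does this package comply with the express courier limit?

Yes

Perfume concentrate: flash point 23.1 °C ≤ 38 °C → Code DG4 (Flammable Liquid).
The screen-wash fluid has flash point 31.7 °C, which is ≤ 38 °C, so it is Code DG4 (Flammable Liquid).
Windshield de-icer: flash point 24.3 °C ≤ 38 °C → Code DG4 (Flammable Liquid).
Code DG4 net quantity: (three 23.89 L containers = 71.67 L) + (two 22.92 L containers = 45.84 L) + (three 23.89 L containers = 71.67 L) = 189.18 L.
That is within the Code DG4 express courier limit of 250 L.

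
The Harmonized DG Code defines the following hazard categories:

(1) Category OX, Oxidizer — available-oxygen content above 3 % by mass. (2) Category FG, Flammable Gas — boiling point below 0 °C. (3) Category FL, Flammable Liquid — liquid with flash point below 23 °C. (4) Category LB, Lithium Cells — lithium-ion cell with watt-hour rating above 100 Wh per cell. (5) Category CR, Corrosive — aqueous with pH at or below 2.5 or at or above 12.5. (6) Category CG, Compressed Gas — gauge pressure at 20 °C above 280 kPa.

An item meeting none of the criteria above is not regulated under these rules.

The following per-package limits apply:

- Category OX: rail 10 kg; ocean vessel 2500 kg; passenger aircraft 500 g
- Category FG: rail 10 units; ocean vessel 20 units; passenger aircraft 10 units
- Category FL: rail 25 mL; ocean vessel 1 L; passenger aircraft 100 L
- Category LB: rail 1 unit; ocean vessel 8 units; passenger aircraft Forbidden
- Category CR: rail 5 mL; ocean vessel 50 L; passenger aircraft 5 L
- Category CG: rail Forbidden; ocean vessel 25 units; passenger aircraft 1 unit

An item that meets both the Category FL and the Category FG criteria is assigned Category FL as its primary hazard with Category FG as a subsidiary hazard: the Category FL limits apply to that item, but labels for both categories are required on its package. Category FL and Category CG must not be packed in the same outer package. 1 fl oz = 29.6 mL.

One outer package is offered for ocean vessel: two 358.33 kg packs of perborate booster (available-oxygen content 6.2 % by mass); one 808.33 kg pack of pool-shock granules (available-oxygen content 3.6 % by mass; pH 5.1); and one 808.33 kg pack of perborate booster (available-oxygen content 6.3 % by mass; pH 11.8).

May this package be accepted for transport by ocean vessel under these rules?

Available-oxygen content 6.2 % by mass meets the Category OX criterion (Oxidizer), so the perborate booster is Category OX.
With available-oxygen content 3.6 % by mass (> 3 % by mass), the pool-shock granules fall in Category OX.
With available-oxygen content 6.3 % by mass (> 3 % by mass), the perborate booster falls in Category OX.
Category OX net quantity: (two 358.33 kg packs = 716.66 kg) + 808.33 kg + 808.33 kg = 2333.32 kg.
2333.32 kg ≤ 2500 kg (ocean vessel limit, Category OX) — within limit.

Yes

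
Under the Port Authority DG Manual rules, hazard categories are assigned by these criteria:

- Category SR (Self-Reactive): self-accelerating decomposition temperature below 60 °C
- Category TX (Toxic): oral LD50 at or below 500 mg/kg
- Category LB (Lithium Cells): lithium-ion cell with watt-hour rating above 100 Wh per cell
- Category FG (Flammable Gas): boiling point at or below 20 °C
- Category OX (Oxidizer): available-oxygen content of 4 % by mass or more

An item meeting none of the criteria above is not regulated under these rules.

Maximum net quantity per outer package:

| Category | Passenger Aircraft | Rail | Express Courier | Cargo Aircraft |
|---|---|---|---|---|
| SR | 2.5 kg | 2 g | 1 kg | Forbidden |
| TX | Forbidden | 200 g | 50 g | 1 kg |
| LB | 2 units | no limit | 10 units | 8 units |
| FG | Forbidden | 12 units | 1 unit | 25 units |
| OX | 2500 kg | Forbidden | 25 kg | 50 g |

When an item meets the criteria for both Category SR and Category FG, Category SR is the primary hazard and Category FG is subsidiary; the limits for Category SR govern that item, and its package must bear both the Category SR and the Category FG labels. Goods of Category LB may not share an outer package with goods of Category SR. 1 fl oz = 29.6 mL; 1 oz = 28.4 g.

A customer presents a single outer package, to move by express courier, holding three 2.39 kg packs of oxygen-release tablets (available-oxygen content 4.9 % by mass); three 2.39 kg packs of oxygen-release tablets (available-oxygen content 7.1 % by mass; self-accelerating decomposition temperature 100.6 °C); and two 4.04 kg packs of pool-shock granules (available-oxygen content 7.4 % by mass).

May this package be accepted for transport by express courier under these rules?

Yes

Oxygen-release tablets: available-oxygen content 4.9 % by mass ≥ 4 % by mass → Category OX (Oxidizer).
Available-oxygen content 7.1 % by mass meets the Category OX criterion (Oxidizer), so the oxygen-release tablets are Category OX.
Available-oxygen content 7.4 % by mass meets the Category OX criterion (Oxidizer), so the pool-shock granules are Category OX.
Total Category OX: (three 2.39 kg packs = 7.17 kg) + (three 2.39 kg packs = 7.17 kg) + (two 4.04 kg packs = 8.08 kg) = 22.42 kg.
22.42 kg is within the express courier limit of 25 kg for Category OX.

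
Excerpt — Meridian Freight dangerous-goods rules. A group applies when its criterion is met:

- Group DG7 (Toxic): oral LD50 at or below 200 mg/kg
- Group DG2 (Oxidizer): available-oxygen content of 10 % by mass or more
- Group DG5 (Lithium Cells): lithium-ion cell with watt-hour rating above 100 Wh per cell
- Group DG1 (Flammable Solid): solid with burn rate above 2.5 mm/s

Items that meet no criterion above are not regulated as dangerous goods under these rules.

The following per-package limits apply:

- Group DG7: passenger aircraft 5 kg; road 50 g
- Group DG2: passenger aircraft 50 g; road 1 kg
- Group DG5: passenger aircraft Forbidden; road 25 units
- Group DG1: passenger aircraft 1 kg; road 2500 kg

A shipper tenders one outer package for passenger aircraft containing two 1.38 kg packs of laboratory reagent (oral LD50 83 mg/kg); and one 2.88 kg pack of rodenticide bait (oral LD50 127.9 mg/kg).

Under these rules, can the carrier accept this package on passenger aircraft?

Oral LD50 83 mg/kg meets the Group DG7 criterion (Toxic), so the laboratory reagent is Group DG7.
Rodenticide bait: oral LD50 127.9 mg/kg ≤ 200 mg/kg → Group DG7 (Toxic).
Group DG7 net quantity: (two 1.38 kg packs = 2.76 kg) + 2.88 kg = 5.64 kg.
5.64 kg exceeds the passenger aircraft limit of 5 kg for Group DG7.

No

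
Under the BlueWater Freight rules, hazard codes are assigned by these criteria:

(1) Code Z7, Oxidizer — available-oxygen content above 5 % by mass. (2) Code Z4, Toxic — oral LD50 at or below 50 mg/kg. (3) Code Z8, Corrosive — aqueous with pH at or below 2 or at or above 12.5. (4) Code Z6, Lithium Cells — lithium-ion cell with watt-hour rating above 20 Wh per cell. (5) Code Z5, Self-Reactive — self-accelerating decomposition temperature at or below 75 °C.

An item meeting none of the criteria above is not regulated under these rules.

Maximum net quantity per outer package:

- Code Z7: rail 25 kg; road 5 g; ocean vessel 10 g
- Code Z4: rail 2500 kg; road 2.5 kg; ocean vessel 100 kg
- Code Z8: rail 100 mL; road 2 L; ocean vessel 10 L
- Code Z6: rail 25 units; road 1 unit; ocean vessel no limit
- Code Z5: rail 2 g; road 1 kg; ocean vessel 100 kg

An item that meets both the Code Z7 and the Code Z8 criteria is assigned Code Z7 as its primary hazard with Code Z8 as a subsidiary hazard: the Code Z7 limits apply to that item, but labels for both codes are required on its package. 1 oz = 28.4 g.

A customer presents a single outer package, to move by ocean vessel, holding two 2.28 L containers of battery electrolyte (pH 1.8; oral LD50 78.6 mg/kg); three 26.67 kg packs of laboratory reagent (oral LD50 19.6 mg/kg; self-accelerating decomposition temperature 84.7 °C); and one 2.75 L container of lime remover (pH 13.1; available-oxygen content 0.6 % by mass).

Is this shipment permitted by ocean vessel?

Yes

The battery electrolyte has pH 1.8, which is ≤ 2, so it is Code Z8 (Corrosive).
Oral LD50 19.6 mg/kg meets the Code Z4 criterion (Toxic), so the laboratory reagent is Code Z4.
pH 13.1 meets the Code Z8 criterion (Corrosive), so the lime remover is Code Z8.
Code Z8 net quantity: (two 2.28 L containers = 4.56 L) + 2.75 L = 7.31 L.
7.31 L is within the ocean vessel limit of 10 L for Code Z8.
Code Z4 quantity: three 26.67 kg packs = 80.01 kg.
That is within the Code Z4 ocean vessel limit of 100 kg.
Every hazard code is within its ocean vessel limit and no segregation rule is violated.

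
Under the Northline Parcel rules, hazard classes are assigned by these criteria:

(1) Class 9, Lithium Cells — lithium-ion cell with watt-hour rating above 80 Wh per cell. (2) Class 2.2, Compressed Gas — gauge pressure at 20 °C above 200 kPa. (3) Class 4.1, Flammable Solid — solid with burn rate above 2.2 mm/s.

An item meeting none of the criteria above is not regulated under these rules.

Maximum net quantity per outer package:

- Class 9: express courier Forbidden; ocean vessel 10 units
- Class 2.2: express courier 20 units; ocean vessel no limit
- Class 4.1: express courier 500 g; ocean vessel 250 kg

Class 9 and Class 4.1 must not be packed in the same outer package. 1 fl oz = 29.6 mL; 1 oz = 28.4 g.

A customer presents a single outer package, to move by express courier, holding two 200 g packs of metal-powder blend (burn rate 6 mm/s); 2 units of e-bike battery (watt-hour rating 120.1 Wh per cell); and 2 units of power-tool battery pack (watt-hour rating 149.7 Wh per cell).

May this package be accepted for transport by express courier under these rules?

No

Burn rate 6 mm/s meets the Class 4.1 criterion (Flammable Solid), so the metal-powder blend is Class 4.1.
The e-bike battery has watt-hour rating 120.1 Wh per cell, which is > 80 Wh per cell, so it is Class 9 (Lithium Cells).
The power-tool battery pack has watt-hour rating 149.7 Wh per cell, which is > 80 Wh per cell, so it is Class 9 (Lithium Cells).
Total Class 9: 2 units + 2 units = 4 units.
By express courier, Class 9 is Forbidden regardless of quantity.
Class 4.1 quantity: two 200 g packs = 400 g.
400 g ≤ 500 g (express courier limit, Class 4.1) — within limit.
Class 9 and Class 4.1 may not share an outer package.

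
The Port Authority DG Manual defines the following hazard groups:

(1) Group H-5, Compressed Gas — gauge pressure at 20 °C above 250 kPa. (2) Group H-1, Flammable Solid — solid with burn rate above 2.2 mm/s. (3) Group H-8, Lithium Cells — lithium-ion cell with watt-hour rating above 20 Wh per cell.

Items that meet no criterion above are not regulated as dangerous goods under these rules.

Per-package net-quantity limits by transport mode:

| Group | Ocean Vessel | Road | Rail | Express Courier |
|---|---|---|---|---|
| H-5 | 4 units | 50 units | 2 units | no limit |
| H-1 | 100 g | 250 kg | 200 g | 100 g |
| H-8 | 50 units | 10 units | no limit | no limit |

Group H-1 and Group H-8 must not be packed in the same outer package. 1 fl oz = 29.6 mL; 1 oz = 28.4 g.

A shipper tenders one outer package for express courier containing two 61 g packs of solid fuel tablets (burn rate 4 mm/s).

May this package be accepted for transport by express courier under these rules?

No

Solid fuel tablets: burn rate 4 mm/s > 2.2 mm/s → Group H-1 (Flammable Solid).
Group H-1 quantity: two 61 g packs = 122 g.
122 g > 100 g (express courier limit, Group H-1) — over the limit.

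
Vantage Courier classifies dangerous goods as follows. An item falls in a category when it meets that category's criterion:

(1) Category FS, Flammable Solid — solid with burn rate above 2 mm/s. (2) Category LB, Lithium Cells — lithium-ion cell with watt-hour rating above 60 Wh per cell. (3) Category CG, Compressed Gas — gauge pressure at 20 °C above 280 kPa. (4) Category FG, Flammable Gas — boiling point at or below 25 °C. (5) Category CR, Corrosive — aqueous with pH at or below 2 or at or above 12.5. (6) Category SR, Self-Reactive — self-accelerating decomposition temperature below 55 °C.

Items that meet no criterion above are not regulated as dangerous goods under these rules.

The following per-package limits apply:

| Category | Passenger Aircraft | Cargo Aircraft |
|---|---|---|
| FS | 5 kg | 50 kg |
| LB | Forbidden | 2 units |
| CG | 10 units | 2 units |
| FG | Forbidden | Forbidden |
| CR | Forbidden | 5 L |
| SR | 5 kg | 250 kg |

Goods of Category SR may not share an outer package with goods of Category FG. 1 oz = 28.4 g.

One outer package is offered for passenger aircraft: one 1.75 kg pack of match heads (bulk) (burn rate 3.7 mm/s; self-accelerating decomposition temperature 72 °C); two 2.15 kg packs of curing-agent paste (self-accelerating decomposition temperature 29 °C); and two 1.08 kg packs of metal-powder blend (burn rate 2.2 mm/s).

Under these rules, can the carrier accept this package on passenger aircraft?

Match heads (bulk): burn rate 3.7 mm/s > 2 mm/s → Category FS (Flammable Solid).
With self-accelerating decomposition temperature 29 °C (< 55 °C), the curing-agent paste falls in Category SR.
The metal-powder blend has burn rate 2.2 mm/s, which is > 2 mm/s, so it is Category FS (Flammable Solid).
Category FS net quantity: 1.75 kg + (two 1.08 kg packs = 2.16 kg) = 3.91 kg.
3.91 kg is within the passenger aircraft limit of 5 kg for Category FS.
Category SR quantity: two 2.15 kg packs = 4.3 kg.
4.3 kg is within the passenger aircraft limit of 5 kg for Category SR.
The segregation rule (Category SR with Category FG) does not apply to Category FS with Category SR.
Every hazard category is within its passenger aircraft limit and no segregation rule is violated.

Yes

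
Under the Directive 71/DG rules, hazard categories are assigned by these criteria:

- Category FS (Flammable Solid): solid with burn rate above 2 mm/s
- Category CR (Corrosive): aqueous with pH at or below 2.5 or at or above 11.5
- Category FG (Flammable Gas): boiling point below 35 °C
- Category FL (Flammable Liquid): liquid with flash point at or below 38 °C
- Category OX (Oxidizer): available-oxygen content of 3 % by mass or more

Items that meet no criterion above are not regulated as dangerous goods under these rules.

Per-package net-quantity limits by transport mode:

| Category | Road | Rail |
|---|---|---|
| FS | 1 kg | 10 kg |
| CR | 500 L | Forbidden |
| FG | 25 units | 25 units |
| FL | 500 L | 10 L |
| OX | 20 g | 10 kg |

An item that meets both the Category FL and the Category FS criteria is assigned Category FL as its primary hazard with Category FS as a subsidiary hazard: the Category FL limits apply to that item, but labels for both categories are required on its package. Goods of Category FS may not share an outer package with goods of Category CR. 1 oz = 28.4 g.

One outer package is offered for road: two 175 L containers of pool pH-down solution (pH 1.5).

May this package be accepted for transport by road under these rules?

Yes

The pool pH-down solution has pH 1.5, which is ≤ 2.5, so it is Category CR (Corrosive).
Category CR quantity: two 175 L containers = 350 L.
350 L is within the road limit of 500 L for Category CR.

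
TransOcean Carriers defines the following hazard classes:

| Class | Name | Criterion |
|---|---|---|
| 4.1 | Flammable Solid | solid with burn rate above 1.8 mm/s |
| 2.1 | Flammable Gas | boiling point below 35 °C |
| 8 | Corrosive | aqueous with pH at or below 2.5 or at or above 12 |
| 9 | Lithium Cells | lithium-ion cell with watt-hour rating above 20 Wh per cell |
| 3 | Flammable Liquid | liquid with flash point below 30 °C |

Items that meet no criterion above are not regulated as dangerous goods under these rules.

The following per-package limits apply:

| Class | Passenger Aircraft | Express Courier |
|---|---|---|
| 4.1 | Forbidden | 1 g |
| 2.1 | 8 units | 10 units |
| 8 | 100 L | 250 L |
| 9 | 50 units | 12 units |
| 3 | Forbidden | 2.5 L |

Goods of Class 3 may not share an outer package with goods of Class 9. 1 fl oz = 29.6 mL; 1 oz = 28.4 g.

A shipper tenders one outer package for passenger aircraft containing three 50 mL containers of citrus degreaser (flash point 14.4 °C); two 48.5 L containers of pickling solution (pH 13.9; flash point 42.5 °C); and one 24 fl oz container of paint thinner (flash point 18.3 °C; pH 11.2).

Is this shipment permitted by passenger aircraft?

No

Citrus degreaser: flash point 14.4 °C < 30 °C → Class 3 (Flammable Liquid).
With pH 13.9 (≥ 12), the pickling solution falls in Class 8.
The paint thinner has flash point 18.3 °C, which is < 30 °C, so it is Class 3 (Flammable Liquid).
Total Class 3: (three 50 mL containers = 150 mL) + (one 24 fl oz container = 710.4 mL) = 860.4 mL.
Class 3 is Forbidden by passenger aircraft.
Class 8 quantity: two 48.5 L containers = 97 L.
97 L is within the passenger aircraft limit of 100 L for Class 8.
The segregation rule (Class 3 with Class 9) does not apply to Class 3 with Class 8.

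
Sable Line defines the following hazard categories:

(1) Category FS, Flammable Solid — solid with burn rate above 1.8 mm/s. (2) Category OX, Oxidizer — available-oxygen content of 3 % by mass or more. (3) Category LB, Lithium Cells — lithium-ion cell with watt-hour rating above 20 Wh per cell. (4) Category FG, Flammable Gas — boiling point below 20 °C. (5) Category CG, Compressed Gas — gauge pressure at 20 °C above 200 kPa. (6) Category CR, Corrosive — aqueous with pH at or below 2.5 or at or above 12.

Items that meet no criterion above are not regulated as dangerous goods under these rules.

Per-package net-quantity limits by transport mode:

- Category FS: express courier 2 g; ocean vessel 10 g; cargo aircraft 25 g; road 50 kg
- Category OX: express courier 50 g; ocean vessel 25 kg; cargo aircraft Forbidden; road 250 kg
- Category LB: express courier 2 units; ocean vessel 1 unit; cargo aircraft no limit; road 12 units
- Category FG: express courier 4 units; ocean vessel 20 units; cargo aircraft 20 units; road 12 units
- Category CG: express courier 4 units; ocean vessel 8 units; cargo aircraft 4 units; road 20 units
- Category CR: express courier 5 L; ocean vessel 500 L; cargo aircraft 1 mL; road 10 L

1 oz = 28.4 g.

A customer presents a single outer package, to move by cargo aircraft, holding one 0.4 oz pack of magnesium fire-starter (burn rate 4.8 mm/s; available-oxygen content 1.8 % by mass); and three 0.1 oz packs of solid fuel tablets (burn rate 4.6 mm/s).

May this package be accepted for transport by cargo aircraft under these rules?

Magnesium fire-starter: burn rate 4.8 mm/s > 1.8 mm/s → Category FS (Flammable Solid).
Solid fuel tablets: burn rate 4.6 mm/s > 1.8 mm/s → Category FS (Flammable Solid).
Category FS net quantity: (one 0.4 oz pack = 11.36 g) + (three 0.1 oz packs = 8.52 g) = 19.88 g.
That is within the Category FS cargo aircraft limit of 25 g.

Yes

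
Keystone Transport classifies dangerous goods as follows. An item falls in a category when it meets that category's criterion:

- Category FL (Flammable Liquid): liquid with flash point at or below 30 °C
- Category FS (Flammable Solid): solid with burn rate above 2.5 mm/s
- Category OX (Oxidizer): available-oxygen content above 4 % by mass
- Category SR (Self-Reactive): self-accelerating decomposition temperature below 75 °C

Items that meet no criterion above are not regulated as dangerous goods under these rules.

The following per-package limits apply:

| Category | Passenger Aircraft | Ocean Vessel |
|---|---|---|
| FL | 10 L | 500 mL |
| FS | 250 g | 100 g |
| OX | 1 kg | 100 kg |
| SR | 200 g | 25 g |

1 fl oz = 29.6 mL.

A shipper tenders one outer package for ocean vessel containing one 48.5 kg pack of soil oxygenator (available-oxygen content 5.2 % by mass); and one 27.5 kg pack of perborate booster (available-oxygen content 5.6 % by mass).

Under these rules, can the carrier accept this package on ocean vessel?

The soil oxygenator has available-oxygen content 5.2 % by mass, which is > 4 % by mass, so it is Category OX (Oxidizer).
With available-oxygen content 5.6 % by mass (> 4 % by mass), the perborate booster falls in Category OX.
Total Category OX: 48.5 kg + 27.5 kg = 76 kg.
That is within the Category OX ocean vessel limit of 100 kg.

Yes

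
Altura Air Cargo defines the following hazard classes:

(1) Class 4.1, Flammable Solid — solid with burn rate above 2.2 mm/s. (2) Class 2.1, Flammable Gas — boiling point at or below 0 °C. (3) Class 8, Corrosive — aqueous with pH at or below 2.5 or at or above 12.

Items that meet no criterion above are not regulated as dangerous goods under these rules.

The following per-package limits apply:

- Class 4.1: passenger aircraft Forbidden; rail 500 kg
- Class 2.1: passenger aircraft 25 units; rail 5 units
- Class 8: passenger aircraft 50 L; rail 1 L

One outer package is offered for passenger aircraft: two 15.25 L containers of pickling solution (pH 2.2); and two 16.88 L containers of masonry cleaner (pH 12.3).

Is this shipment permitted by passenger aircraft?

With pH 2.2 (≤ 2.5), the pickling solution falls in Class 8.
Masonry cleaner: pH 12.3 ≥ 12 → Class 8 (Corrosive).
Total Class 8: (two 15.25 L containers = 30.5 L) + (two 16.88 L containers = 33.76 L) = 64.26 L.
64.26 L exceeds the passenger aircraft limit of 50 L for Class 8.

No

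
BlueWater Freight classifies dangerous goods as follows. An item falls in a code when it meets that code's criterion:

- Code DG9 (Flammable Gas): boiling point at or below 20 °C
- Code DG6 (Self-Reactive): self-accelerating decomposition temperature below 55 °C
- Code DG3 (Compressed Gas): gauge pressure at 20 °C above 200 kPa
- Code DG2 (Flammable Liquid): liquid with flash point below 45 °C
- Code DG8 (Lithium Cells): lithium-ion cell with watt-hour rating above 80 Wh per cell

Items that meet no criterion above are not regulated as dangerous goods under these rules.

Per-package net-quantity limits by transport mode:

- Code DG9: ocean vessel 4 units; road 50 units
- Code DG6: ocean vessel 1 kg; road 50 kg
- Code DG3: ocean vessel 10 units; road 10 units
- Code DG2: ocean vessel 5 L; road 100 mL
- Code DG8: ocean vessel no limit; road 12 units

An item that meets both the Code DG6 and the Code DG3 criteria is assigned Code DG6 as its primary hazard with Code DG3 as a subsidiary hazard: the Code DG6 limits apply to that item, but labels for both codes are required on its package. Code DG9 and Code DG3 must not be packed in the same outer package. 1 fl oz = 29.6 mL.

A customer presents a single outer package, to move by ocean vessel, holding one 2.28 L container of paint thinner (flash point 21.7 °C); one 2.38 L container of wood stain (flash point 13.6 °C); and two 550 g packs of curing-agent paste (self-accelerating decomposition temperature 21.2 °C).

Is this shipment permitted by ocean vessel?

No

Paint thinner: flash point 21.7 °C < 45 °C → Code DG2 (Flammable Liquid).
The wood stain has flash point 13.6 °C, which is < 45 °C, so it is Code DG2 (Flammable Liquid).
Self-accelerating decomposition temperature 21.2 °C meets the Code DG6 criterion (Self-Reactive), so the curing-agent paste is Code DG6.
Code DG6 quantity: two 550 g packs = 1.1 kg.
1.1 kg > 1 kg (ocean vessel limit, Code DG6) — over the limit.
Code DG2 net quantity: 2.28 L + 2.38 L = 4.66 L.
That is within the Code DG2 ocean vessel limit of 5 L.
The segregation rule (Code DG9 with Code DG3) does not apply to Code DG6 with Code DG2.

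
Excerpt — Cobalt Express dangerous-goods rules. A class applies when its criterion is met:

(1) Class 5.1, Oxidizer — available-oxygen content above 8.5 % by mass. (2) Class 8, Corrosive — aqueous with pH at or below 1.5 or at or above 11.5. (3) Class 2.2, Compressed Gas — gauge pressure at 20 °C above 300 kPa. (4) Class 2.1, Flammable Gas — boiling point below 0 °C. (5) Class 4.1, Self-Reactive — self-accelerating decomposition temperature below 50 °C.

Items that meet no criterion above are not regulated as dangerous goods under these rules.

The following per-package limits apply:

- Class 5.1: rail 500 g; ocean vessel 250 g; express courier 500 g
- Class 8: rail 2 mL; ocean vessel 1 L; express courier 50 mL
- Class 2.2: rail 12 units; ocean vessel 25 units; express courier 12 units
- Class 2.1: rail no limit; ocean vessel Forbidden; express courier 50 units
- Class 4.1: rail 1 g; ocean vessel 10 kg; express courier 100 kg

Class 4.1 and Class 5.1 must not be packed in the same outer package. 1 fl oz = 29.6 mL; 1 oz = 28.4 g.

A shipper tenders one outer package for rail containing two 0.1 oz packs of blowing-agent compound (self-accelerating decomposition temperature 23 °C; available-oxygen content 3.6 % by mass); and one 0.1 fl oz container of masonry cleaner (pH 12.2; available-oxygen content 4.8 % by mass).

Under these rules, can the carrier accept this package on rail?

No

Blowing-agent compound: self-accelerating decomposition temperature 23 °C < 50 °C → Class 4.1 (Self-Reactive).
Masonry cleaner: pH 12.2 ≥ 11.5 → Class 8 (Corrosive).
Class 4.1 quantity: two 0.1 oz packs = 5.68 g.
That exceeds the Class 4.1 rail limit of 1 g.
Class 8 quantity: one 0.1 fl oz container = 2.96 mL.
2.96 mL > 2 mL (rail limit, Class 8) — over the limit.
The segregation rule (Class 4.1 with Class 5.1) does not apply to Class 4.1 with Class 8.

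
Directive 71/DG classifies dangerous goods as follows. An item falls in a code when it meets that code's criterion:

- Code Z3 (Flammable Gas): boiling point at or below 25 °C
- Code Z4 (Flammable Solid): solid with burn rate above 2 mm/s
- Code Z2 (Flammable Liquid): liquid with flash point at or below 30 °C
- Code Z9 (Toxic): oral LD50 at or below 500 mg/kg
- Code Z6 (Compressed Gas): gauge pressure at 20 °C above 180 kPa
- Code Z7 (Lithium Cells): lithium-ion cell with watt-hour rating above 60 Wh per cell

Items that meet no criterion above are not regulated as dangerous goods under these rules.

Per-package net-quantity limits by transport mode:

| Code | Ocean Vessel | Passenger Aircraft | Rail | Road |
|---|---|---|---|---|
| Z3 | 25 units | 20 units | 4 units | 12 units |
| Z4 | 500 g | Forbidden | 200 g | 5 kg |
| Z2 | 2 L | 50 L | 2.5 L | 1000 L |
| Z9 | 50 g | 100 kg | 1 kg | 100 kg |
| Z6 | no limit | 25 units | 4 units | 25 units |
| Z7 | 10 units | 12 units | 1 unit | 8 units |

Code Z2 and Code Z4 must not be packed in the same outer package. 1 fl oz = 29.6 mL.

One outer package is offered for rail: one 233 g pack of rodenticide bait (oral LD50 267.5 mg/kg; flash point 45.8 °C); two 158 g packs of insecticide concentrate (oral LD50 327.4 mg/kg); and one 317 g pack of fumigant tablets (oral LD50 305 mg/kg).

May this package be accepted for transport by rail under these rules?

Yes

Oral LD50 267.5 mg/kg meets the Code Z9 criterion (Toxic), so the rodenticide bait is Code Z9.
Oral LD50 327.4 mg/kg meets the Code Z9 criterion (Toxic), so the insecticide concentrate is Code Z9.
With oral LD50 305 mg/kg (≤ 500 mg/kg), the fumigant tablets fall in Code Z9.
Code Z9 net quantity: 233 g + (two 158 g packs = 316 g) + 317 g = 866 g.
That is within the Code Z9 rail limit of 1 kg.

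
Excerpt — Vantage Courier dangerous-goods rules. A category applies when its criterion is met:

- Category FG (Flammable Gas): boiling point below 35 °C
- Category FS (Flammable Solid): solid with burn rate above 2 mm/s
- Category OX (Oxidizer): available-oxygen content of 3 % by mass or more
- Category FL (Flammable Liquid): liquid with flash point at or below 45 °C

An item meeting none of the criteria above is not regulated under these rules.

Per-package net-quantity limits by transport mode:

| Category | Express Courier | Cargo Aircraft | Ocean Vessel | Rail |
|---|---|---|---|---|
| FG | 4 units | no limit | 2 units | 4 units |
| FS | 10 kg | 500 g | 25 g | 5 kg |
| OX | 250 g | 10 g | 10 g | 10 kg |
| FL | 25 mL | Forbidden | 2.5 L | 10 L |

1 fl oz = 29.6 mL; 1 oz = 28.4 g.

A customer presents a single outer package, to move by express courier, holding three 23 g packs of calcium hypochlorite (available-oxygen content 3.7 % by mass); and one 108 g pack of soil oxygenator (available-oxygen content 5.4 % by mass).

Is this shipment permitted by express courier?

With available-oxygen content 3.7 % by mass (≥ 3 % by mass), the calcium hypochlorite falls in Category OX.
The soil oxygenator has available-oxygen content 5.4 % by mass, which is ≥ 3 % by mass, so it is Category OX (Oxidizer).
Category OX net quantity: (three 23 g packs = 69 g) + 108 g = 177 g.
177 g is within the express courier limit of 250 g for Category OX.

Yes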